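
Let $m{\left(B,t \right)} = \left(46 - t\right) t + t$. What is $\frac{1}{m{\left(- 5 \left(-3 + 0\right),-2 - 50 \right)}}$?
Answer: $- \frac{1}{5148} \approx -0.00019425$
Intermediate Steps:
$m{\left(B,t \right)} = t + t \left(46 - t\right)$ ($m{\left(B,t \right)} = t \left(46 - t\right) + t = t + t \left(46 - t\right)$)
$\frac{1}{m{\left(- 5 \left(-3 + 0\right),-2 - 50 \right)}} = \frac{1}{\left(-2 - 50\right) \left(47 - \left(-2 - 50\right)\right)} = \frac{1}{\left(-52\right) \left(47 - -52\right)} = \frac{1}{\left(-52\right) \left(47 + 52\right)} = \frac{1}{\left(-52\right) 99} = \frac{1}{-5148} = - \frac{1}{5148}$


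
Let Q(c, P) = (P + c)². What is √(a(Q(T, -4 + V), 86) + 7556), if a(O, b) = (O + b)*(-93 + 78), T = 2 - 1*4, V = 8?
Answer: √6206 ≈ 78.778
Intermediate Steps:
T = -2 (T = 2 - 4 = -2)
a(O, b) = -15*O - 15*b (a(O, b) = (O + b)*(-15) = -15*O - 15*b)
√(a(Q(T, -4 + V), 86) + 7556) = √((-15*((-4 + 8) - 2)² - 15*86) + 7556) = √((-15*(4 - 2)² - 1290) + 7556) = √((-15*2² - 1290) + 7556) = √((-15*4 - 1290) + 7556) = √((-60 - 1290) + 7556) = √(-1350 + 7556) = √6206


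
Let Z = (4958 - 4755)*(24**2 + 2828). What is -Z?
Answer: -691012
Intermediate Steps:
Z = 691012 (Z = 203*(576 + 2828) = 203*3404 = 691012)
-Z = -1*691012 = -691012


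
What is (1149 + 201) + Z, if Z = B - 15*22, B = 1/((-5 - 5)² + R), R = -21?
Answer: 80581/79 ≈ 1020.0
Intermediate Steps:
B = 1/79 (B = 1/((-5 - 5)² - 21) = 1/((-10)² - 21) = 1/(100 - 21) = 1/79 ≈ 0.012658)
Z = -26069/79 (Z = 1/79 - 15*22 = 1/79 - 330 = -26069/79 ≈ -329.99)
(1149 + 201) + Z = (1149 + 201) - 26069/79 = 1350 - 26069/79 = 80581/79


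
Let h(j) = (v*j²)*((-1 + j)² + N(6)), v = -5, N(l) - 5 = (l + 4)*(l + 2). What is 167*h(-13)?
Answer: -39653315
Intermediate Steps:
N(l) = 5 + (2 + l)*(4 + l) (N(l) = 5 + (l + 4)*(l + 2) = 5 + (4 + l)*(2 + l) = 5 + (2 + l)*(4 + l))
h(j) = -5*j²*(85 + (-1 + j)²) (h(j) = (-5*j²)*((-1 + j)² + (13 + 6² + 6*6)) = (-5*j²)*((-1 + j)² + (13 + 36 + 36)) = (-5*j²)*((-1 + j)² + 85) = (-5*j²)*(85 + (-1 + j)²) = -5*j²*(85 + (-1 + j)²))
167*h(-13) = 167*(5*(-13)²*(-85 - (-1 - 13)²)) = 167*(5*169*(-85 - 1*(-14)²)) = 167*(5*169*(-85 - 1*196)) = 167*(5*169*(-85 - 196)) = 167*(5*169*(-281)) = 167*(-237445) = -39653315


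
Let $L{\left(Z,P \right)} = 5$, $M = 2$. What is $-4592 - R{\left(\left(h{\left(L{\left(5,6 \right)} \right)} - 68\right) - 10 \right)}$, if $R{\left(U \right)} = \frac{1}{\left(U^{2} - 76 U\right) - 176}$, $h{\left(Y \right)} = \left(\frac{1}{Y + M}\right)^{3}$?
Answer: $- \frac{6393965155137}{1392413989} \approx -4592.0$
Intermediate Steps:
$h{\left(Y \right)} = \frac{1}{\left(2 + Y\right)^{3}}$ ($h{\left(Y \right)} = \left(\frac{1}{Y + 2}\right)^{3} = \left(\frac{1}{2 + Y}\right)^{3} = \frac{1}{\left(2 + Y\right)^{3}}$)
$R{\left(U \right)} = \frac{1}{-176 + U^{2} - 76 U}$
$-4592 - R{\left(\left(h{\left(L{\left(5,6 \right)} \right)} - 68\right) - 10 \right)} = -4592 - \frac{1}{-176 + \left(\left(\frac{1}{\left(2 + 5\right)^{3}} - 68\right) - 10\right)^{2} - 76 \left(\left(\frac{1}{\left(2 + 5\right)^{3}} - 68\right) - 10\right)} = -4592 - \frac{1}{-176 + \left(\left(\frac{1}{343} - 68\right) - 10\right)^{2} - 76 \left(\left(\frac{1}{343} - 68\right) - 10\right)} = -4592 - \frac{1}{-176 + \left(- \frac{23323}{343} - 10\right)^{2} - 76 \left(- \frac{23323}{343} - 10\right)} = -4592 - \frac{1}{-176 + \left(- \frac{26753}{343}\right)^{2} - - \frac{2033228}{343}} = -4592 - \frac{1}{-176 + \frac{715723009}{117649} + \frac{2033228}{343}} = -4592 - \frac{1}{\frac{1392413989}{117649}} = -4592 - \frac{117649}{1392413989} = - \frac{6393965155137}{1392413989}$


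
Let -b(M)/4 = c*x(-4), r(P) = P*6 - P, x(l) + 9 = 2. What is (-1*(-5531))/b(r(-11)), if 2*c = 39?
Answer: 5531/546 ≈ 10.130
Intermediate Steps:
x(l) = -7 (x(l) = -9 + 2 = -7)
c = 39/2 (c = (½)*39 = 39/2 ≈ 19.500)
r(P) = 5*P (r(P) = 6*P - P = 5*P)
b(M) = 546 (b(M) = -78*(-7) = -4*(-273/2) = 546)
(-1*(-5531))/b(r(-11)) = -1*(-5531)/546 = 5531*(1/546) = 5531/546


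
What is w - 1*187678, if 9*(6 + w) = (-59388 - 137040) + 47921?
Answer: -1837663/9 ≈ -2.0418e+5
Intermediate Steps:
w = -148561/9 (w = -6 + ((-59388 - 137040) + 47921)/9 = -6 + (-196428 + 47921)/9 = -6 + (⅑)*(-148507) = -6 - 148507/9 = -148561/9 ≈ -16507.)
w - 1*187678 = -148561/9 - 1*187678 = -148561/9 - 187678 = -1837663/9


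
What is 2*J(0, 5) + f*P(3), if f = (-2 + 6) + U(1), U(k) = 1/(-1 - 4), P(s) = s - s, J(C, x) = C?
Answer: 0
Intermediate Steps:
P(s) = 0
U(k) = -⅕ (U(k) = 1/(-5) = -⅕)
f = 19/5 (f = (-2 + 6) - ⅕ = 4 - ⅕ = 19/5 ≈ 3.8000)
2*J(0, 5) + f*P(3) = 2*0 + (19/5)*0 = 0 + 0 = 0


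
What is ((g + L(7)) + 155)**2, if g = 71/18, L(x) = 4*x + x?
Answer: 12187081/324 ≈ 37614.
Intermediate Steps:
L(x) = 5*x
g = 71/18 (g = 71*(1/18) = 71/18 ≈ 3.9444)
((g + L(7)) + 155)**2 = ((71/18 + 5*7) + 155)**2 = ((71/18 + 35) + 155)**2 = (701/18 + 155)**2 = (3491/18)**2 = 12187081/324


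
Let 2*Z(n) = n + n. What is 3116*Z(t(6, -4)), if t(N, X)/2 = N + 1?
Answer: 43624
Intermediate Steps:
t(N, X) = 2 + 2*N (t(N, X) = 2*(N + 1) = 2*(1 + N) = 2 + 2*N)
Z(n) = n (Z(n) = (n + n)/2 = (2*n)/2 = n)
3116*Z(t(6, -4)) = 3116*(2 + 2*6) = 3116*(2 + 12) = 3116*14 = 43624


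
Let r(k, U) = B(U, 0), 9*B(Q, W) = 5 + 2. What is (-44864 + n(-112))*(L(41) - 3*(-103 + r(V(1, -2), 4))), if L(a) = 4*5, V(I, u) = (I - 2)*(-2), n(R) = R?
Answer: -14692160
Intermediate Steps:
B(Q, W) = 7/9 (B(Q, W) = (5 + 2)/9 = (⅑)*7 = 7/9)
V(I, u) = 4 - 2*I (V(I, u) = (-2 + I)*(-2) = 4 - 2*I)
r(k, U) = 7/9
L(a) = 20
(-44864 + n(-112))*(L(41) - 3*(-103 + r(V(1, -2), 4))) = (-44864 - 112)*(20 - 3*(-103 + 7/9)) = -44976*(20 - 3*(-920/9)) = -44976*(20 + 920/3) = -44976*980/3 = -14692160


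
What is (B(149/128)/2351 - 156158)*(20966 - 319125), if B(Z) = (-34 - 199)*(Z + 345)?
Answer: 14014259728598739/300928 ≈ 4.6570e+10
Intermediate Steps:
B(Z) = -80385 - 233*Z (B(Z) = -233*(345 + Z) = -80385 - 233*Z)
(B(149/128)/2351 - 156158)*(20966 - 319125) = ((-80385 - 34717/128)/2351 - 156158)*(20966 - 319125) = ((-80385 - 34717/128)*(1/2351) - 156158)*(-298159) = (-10323997/128*1/2351 - 156158)*(-298159) = (-10323997/300928 - 156158)*(-298159) = -47002638621/300928*(-298159) = 14014259728598739/300928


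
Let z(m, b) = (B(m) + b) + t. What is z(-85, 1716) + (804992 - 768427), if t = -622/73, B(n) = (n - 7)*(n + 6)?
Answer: 3324455/73 ≈ 45541.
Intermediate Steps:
B(n) = (-7 + n)*(6 + n)
t = -622/73 (t = -622*1/73 = -622/73 ≈ -8.5206)
z(m, b) = -3688/73 + b + m² - m (z(m, b) = ((-42 + m² - m) + b) - 622/73 = (-42 + b + m² - m) - 622/73 = -3688/73 + b + m² - m)
z(-85, 1716) + (804992 - 768427) = (-3688/73 + 1716 + (-85)² - 1*(-85)) + (804992 - 768427) = (-3688/73 + 1716 + 7225 + 85) + 36565 = 655210/73 + 36565 = 3324455/73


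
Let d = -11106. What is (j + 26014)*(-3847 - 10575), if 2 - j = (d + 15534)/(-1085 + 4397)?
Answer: -17258439639/46 ≈ -3.7518e+8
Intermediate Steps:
j = 61/92 (j = 2 - (-11106 + 15534)/(-1085 + 4397) = 2 - 4428/3312 = 2 - 1*123/92 = 2 - 123/92 = 61/92 ≈ 0.66304)
(j + 26014)*(-3847 - 10575) = (61/92 + 26014)*(-3847 - 10575) = (2393349/92)*(-14422) = -17258439639/46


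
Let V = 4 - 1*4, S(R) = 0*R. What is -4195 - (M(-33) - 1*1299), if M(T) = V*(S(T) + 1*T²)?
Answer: -2896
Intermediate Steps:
S(R) = 0
V = 0 (V = 4 - 4 = 0)
M(T) = 0 (M(T) = 0*(0 + 1*T²) = 0*(0 + T²) = 0*T² = 0)
-4195 - (M(-33) - 1*1299) = -4195 - (0 - 1*1299) = -4195 - (0 - 1299) = -4195 - 1*(-1299) = -4195 + 1299 = -2896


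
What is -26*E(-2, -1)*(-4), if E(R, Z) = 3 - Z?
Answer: 416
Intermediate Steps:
-26*E(-2, -1)*(-4) = -26*(3 - 1*(-1))*(-4) = -26*(3 + 1)*(-4) = -26*4*(-4) = -104*(-4) = 416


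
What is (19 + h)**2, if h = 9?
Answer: 784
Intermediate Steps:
(19 + h)**2 = (19 + 9)**2 = 28**2 = 784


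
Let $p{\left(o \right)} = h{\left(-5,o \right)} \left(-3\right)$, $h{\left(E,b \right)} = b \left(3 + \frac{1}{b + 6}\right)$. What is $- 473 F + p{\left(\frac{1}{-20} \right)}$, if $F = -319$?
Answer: $\frac{359112191}{2380} \approx 1.5089 \cdot 10^{5}$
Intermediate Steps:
$h{\left(E,b \right)} = b \left(3 + \frac{1}{6 + b}\right)$
$p{\left(o \right)} = - \frac{3 o \left(19 + 3 o\right)}{6 + o}$ ($p{\left(o \right)} = \frac{o \left(19 + 3 o\right)}{6 + o} \left(-3\right) = - \frac{3 o \left(19 + 3 o\right)}{6 + o}$)
$- 473 F + p{\left(\frac{1}{-20} \right)} = \left(-473\right) \left(-319\right) - \frac{3 \left(19 + \frac{3}{-20}\right)}{\left(-20\right) \left(6 + \frac{1}{-20}\right)} = 150887 - - \frac{3 \left(19 + 3 \left(- \frac{1}{20}\right)\right)}{20 \left(6 - \frac{1}{20}\right)} = 150887 - - \frac{3 \left(19 - \frac{3}{20}\right)}{20 \cdot \frac{119}{20}} = 150887 - \left(- \frac{3}{20}\right) \frac{20}{119} \cdot \frac{377}{20} = 150887 + \frac{1131}{2380} = \frac{359112191}{2380}$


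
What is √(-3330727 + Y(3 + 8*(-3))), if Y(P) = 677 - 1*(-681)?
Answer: I*√3329369 ≈ 1824.7*I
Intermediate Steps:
Y(P) = 1358 (Y(P) = 677 + 681 = 1358)
√(-3330727 + Y(3 + 8*(-3))) = √(-3330727 + 1358) = √(-3329369) = I*√3329369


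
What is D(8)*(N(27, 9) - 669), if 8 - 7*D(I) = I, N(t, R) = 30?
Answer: 0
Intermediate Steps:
D(I) = 8/7 - I/7
D(8)*(N(27, 9) - 669) = (8/7 - ⅐*8)*(30 - 669) = (8/7 - 8/7)*(-639) = 0*(-639) = 0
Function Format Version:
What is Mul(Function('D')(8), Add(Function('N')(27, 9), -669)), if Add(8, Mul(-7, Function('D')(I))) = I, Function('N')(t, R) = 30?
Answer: 0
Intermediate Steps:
Function('D')(I) = Add(Rational(8, 7), Mul(Rational(-1, 7), I))
Mul(Function('D')(8), Add(Function('N')(27, 9), -669)) = Mul(Add(Rational(8, 7), Mul(Rational(-1, 7), 8)), Add(30, -669)) = Mul(Add(Rational(8, 7), Rational(-8, 7)), -639) = Mul(0, -639) = 0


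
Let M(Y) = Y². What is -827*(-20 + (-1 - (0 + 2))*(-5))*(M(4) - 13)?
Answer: 12405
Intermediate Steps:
-827*(-20 + (-1 - (0 + 2))*(-5))*(M(4) - 13) = -827*(-20 + (-1 - (0 + 2))*(-5))*(4² - 13) = -827*(-20 + (-1 - 1*2)*(-5))*(16 - 13) = -827*(-20 + (-1 - 2)*(-5))*3 = -827*(-20 - 3*(-5))*3 = -827*(-20 + 15)*3 = -(-4135)*3 = -827*(-15) = 12405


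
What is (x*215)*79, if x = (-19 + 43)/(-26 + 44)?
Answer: 67940/3 ≈ 22647.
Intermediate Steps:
x = 4/3 (x = 24/18 = 24*(1/18) = 4/3 ≈ 1.3333)
(x*215)*79 = ((4/3)*215)*79 = (860/3)*79 = 67940/3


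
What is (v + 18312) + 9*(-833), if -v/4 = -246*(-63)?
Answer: -51177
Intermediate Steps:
v = -61992 (v = -(-984)*(-63) = -4*15498 = -61992)
(v + 18312) + 9*(-833) = (-61992 + 18312) + 9*(-833) = -43680 - 7497 = -51177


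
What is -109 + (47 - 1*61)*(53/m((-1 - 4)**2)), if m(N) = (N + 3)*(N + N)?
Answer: -10953/100 ≈ -109.53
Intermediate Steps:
m(N) = 2*N*(3 + N) (m(N) = (3 + N)*(2*N) = 2*N*(3 + N))
-109 + (47 - 1*61)*(53/m((-1 - 4)**2)) = -109 + (47 - 1*61)*(53/((2*(-1 - 4)**2*(3 + (-1 - 4)**2)))) = -109 + (47 - 61)*(53/((2*(-5)**2*(3 + (-5)**2)))) = -109 - 742/(2*25*(3 + 25)) = -109 - 742/(2*25*28) = -109 - 742/1400 = -109 - 14*53/1400 = -109 - 53/100 = -10953/100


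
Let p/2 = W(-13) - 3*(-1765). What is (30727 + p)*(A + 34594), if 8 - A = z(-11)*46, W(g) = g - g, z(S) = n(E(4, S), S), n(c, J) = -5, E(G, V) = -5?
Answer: 1439153744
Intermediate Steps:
z(S) = -5
W(g) = 0
p = 10590 (p = 2*(0 - 3*(-1765)) = 2*(0 + 5295) = 2*5295 = 10590)
A = 238 (A = 8 - (-5)*46 = 8 - 1*(-230) = 8 + 230 = 238)
(30727 + p)*(A + 34594) = (30727 + 10590)*(238 + 34594) = 41317*34832 = 1439153744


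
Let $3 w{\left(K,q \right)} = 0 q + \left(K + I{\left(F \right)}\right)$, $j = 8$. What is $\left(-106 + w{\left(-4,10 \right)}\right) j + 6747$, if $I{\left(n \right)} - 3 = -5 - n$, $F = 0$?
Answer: $5883$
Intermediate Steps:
$I{\left(n \right)} = -2 - n$ ($I{\left(n \right)} = 3 - \left(5 + n\right) = -2 - n$)
$w{\left(K,q \right)} = - \frac{2}{3} + \frac{K}{3}$ ($w{\left(K,q \right)} = \frac{0 q + \left(K - 2\right)}{3} = \frac{0 + \left(K + \left(-2 + 0\right)\right)}{3} = \frac{0 + \left(K - 2\right)}{3} = \frac{0 + \left(-2 + K\right)}{3} = \frac{-2 + K}{3} = - \frac{2}{3} + \frac{K}{3}$)
$\left(-106 + w{\left(-4,10 \right)}\right) j + 6747 = \left(-106 + \left(- \frac{2}{3} + \frac{1}{3} \left(-4\right)\right)\right) 8 + 6747 = \left(-106 - 2\right) 8 + 6747 = \left(-108\right) 8 + 6747 = -864 + 6747 = 5883$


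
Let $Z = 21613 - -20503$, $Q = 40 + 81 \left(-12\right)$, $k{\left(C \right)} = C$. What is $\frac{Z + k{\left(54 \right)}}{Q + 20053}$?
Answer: $\frac{42170}{19121} \approx 2.2054$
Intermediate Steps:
$Q = -932$ ($Q = 40 - 972 = -932$)
$Z = 42116$ ($Z = 21613 + 20503 = 42116$)
$\frac{Z + k{\left(54 \right)}}{Q + 20053} = \frac{42116 + 54}{-932 + 20053} = \frac{42170}{19121}$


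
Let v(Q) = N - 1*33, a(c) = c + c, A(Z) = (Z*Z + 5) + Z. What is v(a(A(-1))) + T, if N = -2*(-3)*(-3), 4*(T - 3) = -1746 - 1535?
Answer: -3473/4 ≈ -868.25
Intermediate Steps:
T = -3269/4 (T = 3 + (-1746 - 1535)/4 = 3 + (¼)*(-3281) = 3 - 3281/4 = -3269/4 ≈ -817.25)
N = -18 (N = 6*(-3) = -18)
A(Z) = 5 + Z + Z² (A(Z) = (Z² + 5) + Z = (5 + Z²) + Z = 5 + Z + Z²)
a(c) = 2*c
v(Q) = -51 (v(Q) = -18 - 1*33 = -18 - 33 = -51)
v(a(A(-1))) + T = -51 - 3269/4 = -3473/4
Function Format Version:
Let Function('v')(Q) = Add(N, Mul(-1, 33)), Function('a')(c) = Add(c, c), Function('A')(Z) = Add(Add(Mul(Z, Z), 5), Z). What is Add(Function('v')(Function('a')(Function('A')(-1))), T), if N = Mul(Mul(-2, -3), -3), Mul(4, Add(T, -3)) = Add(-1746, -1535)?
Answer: Rational(-3473, 4) ≈ -868.25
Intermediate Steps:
T = Rational(-3269, 4) (T = Add(3, Mul(Rational(1, 4), Add(-1746, -1535))) = Add(3, Mul(Rational(1, 4), -3281)) = Add(3, Rational(-3281, 4)) = Rational(-3269, 4) ≈ -817.25)
N = -18 (N = Mul(6, -3) = -18)
Function('A')(Z) = Add(5, Z, Pow(Z, 2)) (Function('A')(Z) = Add(Add(Pow(Z, 2), 5), Z) = Add(Add(5, Pow(Z, 2)), Z) = Add(5, Z, Pow(Z, 2)))
Function('a')(c) = Mul(2, c)
Function('v')(Q) = -51 (Function('v')(Q) = Add(-18, Mul(-1, 33)) = Add(-18, -33) = -51)
Add(Function('v')(Function('a')(Function('A')(-1))), T) = Add(-51, Rational(-3269, 4)) = Rational(-3473, 4)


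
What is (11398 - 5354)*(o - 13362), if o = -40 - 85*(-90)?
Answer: -34765088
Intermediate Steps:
o = 7610 (o = -40 + 7650 = 7610)
(11398 - 5354)*(o - 13362) = (11398 - 5354)*(7610 - 13362) = 6044*(-5752) = -34765088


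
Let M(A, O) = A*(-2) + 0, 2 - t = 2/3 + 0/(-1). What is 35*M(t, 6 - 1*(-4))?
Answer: -280/3 ≈ -93.333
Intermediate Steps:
t = 4/3 (t = 2 - (2/3 + 0/(-1)) = 2 - (2*(⅓) + 0*(-1)) = 2 - (⅔ + 0) = 2 - 1*⅔ = 2 - ⅔ = 4/3 ≈ 1.3333)
M(A, O) = -2*A (M(A, O) = -2*A + 0 = -2*A)
35*M(t, 6 - 1*(-4)) = 35*(-2*4/3) = 35*(-8/3) = -280/3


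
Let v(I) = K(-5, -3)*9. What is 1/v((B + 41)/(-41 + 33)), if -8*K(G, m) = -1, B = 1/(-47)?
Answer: 8/9 ≈ 0.88889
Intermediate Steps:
B = -1/47 (B = 1*(-1/47) = -1/47 ≈ -0.021277)
K(G, m) = ⅛ (K(G, m) = -⅛*(-1) = ⅛)
v(I) = 9/8 (v(I) = (⅛)*9 = 9/8)
1/v((B + 41)/(-41 + 33)) = 1/(9/8) = 8/9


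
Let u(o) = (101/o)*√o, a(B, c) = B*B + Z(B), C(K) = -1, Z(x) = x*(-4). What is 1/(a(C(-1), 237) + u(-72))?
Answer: 360/12001 + 606*I*√2/12001 ≈ 0.029997 + 0.071412*I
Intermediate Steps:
Z(x) = -4*x
a(B, c) = B² - 4*B (a(B, c) = B*B - 4*B = B² - 4*B)
u(o) = 101/√o
1/(a(C(-1), 237) + u(-72)) = 1/(-(-4 - 1) + 101/√(-72)) = 1/(-1*(-5) + 101*(-I*√2/12)) = 1/(5 - 101*I*√2/12)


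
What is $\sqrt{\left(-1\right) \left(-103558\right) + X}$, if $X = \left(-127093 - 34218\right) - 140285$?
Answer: $i \sqrt{198038} \approx 445.01 i$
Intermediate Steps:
$X = -301596$ ($X = -161311 - 140285 = -301596$)
$\sqrt{\left(-1\right) \left(-103558\right) + X} = \sqrt{\left(-1\right) \left(-103558\right) - 301596} = \sqrt{103558 - 301596} = \sqrt{-198038} = i \sqrt{198038}$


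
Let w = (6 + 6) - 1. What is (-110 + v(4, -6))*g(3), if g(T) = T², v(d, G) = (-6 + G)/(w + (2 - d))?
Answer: -1002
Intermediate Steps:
w = 11 (w = 12 - 1 = 11)
v(d, G) = (-6 + G)/(13 - d) (v(d, G) = (-6 + G)/(11 + (2 - d)) = (-6 + G)/(13 - d))
(-110 + v(4, -6))*g(3) = (-110 + (-6 - 6)/(13 - 1*4))*3² = (-110 - 12/(13 - 4))*9 = (-110 - 12/9)*9 = (-110 + (⅑)*(-12))*9 = (-110 - 4/3)*9 = -334/3*9 = -1002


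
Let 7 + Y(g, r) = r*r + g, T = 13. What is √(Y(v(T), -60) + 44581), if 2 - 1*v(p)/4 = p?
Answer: √48130 ≈ 219.39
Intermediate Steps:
v(p) = 8 - 4*p
Y(g, r) = -7 + g + r² (Y(g, r) = -7 + (r*r + g) = -7 + (r² + g) = -7 + (g + r²) = -7 + g + r²)
√(Y(v(T), -60) + 44581) = √((-7 + (8 - 4*13) + (-60)²) + 44581) = √((-7 + (8 - 52) + 3600) + 44581) = √((-7 - 44 + 3600) + 44581) = √(3549 + 44581) = √48130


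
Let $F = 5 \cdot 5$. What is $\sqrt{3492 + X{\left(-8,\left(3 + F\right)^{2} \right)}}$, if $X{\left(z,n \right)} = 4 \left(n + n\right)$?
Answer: $2 \sqrt{2441} \approx 98.813$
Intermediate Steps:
$F = 25$
$X{\left(z,n \right)} = 8 n$ ($X{\left(z,n \right)} = 4 \cdot 2 n = 8 n$)
$\sqrt{3492 + X{\left(-8,\left(3 + F\right)^{2} \right)}} = \sqrt{3492 + 8 \left(3 + 25\right)^{2}} = \sqrt{3492 + 8 \cdot 28^{2}} = \sqrt{3492 + 8 \cdot 784} = \sqrt{3492 + 6272} = \sqrt{9764} = 2 \sqrt{2441}$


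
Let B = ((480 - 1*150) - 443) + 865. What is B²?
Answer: 565504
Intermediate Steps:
B = 752 (B = ((480 - 150) - 443) + 865 = (330 - 443) + 865 = -113 + 865 = 752)
B² = 752² = 565504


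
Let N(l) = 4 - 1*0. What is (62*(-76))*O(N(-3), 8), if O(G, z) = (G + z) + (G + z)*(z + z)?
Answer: -961248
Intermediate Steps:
N(l) = 4 (N(l) = 4 + 0 = 4)
O(G, z) = G + z + 2*z*(G + z) (O(G, z) = (G + z) + (G + z)*(2*z) = (G + z) + 2*z*(G + z) = G + z + 2*z*(G + z))
(62*(-76))*O(N(-3), 8) = (62*(-76))*(4 + 8 + 2*8² + 2*4*8) = -4712*(4 + 8 + 2*64 + 64) = -4712*(4 + 8 + 128 + 64) = -4712*204 = -961248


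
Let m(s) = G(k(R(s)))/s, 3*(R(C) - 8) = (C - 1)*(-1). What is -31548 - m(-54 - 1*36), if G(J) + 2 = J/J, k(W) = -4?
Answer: -2839321/90 ≈ -31548.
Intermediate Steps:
R(C) = 25/3 - C/3 (R(C) = 8 + ((C - 1)*(-1))/3 = 8 + ((-1 + C)*(-1))/3 = 8 + (1 - C)/3 = 8 + (⅓ - C/3) = 25/3 - C/3)
G(J) = -1 (G(J) = -2 + J/J = -2 + 1 = -1)
m(s) = -1/s
-31548 - m(-54 - 1*36) = -31548 - (-1)/(-54 - 1*36) = -31548 - (-1)/(-54 - 36) = -31548 - (-1)/(-90) = -31548 - (-1)*(-1)/90 = -31548 - 1*1/90 = -31548 - 1/90 = -2839321/90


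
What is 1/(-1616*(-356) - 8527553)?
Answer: -1/7952257 ≈ -1.2575e-7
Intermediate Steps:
1/(-1616*(-356) - 8527553) = 1/(575296 - 8527553) = 1/(-7952257) = -1/7952257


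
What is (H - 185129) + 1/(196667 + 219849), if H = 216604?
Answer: 13109841101/416516 ≈ 31475.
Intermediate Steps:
(H - 185129) + 1/(196667 + 219849) = (216604 - 185129) + 1/(196667 + 219849) = 31475 + 1/416516 = 13109841101/416516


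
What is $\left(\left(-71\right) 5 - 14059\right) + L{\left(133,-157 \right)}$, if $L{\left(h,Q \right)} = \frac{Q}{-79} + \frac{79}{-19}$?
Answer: $- \frac{21638672}{1501} \approx -14416.0$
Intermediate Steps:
$L{\left(h,Q \right)} = - \frac{79}{19} - \frac{Q}{79}$ ($L{\left(h,Q \right)} = Q \left(- \frac{1}{79}\right) + 79 \left(- \frac{1}{19}\right) = - \frac{Q}{79} - \frac{79}{19} = - \frac{79}{19} - \frac{Q}{79}$)
$\left(\left(-71\right) 5 - 14059\right) + L{\left(133,-157 \right)} = \left(\left(-71\right) 5 - 14059\right) - \frac{3258}{1501} = \left(-355 - 14059\right) + \left(- \frac{79}{19} + \frac{157}{79}\right) = -14414 - \frac{3258}{1501} = - \frac{21638672}{1501}$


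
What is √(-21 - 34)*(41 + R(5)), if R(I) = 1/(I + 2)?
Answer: 288*I*√55/7 ≈ 305.12*I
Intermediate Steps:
R(I) = 1/(2 + I)
√(-21 - 34)*(41 + R(5)) = √(-21 - 34)*(41 + 1/(2 + 5)) = √(-55)*(41 + 1/7) = (I*√55)*(41 + ⅐) = (I*√55)*(288/7) = 288*I*√55/7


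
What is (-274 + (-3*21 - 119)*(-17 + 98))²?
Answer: 225480256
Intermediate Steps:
(-274 + (-3*21 - 119)*(-17 + 98))² = (-274 + (-63 - 119)*81)² = (-274 - 182*81)² = (-274 - 14742)² = (-15016)² = 225480256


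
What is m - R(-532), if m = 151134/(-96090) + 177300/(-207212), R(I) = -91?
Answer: 73481148453/829625045 ≈ 88.572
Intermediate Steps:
m = -2014730642/829625045 (m = 151134*(-1/96090) + 177300*(-1/207212) = -25189/16015 - 44325/51803 = -2014730642/829625045 ≈ -2.4285)
m - R(-532) = -2014730642/829625045 - 1*(-91) = -2014730642/829625045 + 91 = 73481148453/829625045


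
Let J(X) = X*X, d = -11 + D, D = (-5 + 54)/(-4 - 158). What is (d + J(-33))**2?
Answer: 30480620569/26244 ≈ 1.1614e+6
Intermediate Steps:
D = -49/162 (D = 49/(-162) = 49*(-1/162) = -49/162 ≈ -0.30247)
d = -1831/162 (d = -11 - 49/162 = -1831/162 ≈ -11.302)
J(X) = X**2
(d + J(-33))**2 = (-1831/162 + (-33)**2)**2 = (-1831/162 + 1089)**2 = (174587/162)**2 = 30480620569/26244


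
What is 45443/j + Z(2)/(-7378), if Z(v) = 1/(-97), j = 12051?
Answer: 32522022089/8624490966 ≈ 3.7709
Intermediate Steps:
Z(v) = -1/97
45443/j + Z(2)/(-7378) = 45443/12051 - 1/97/(-7378) = 45443*(1/12051) - 1/97*(-1/7378) = 45443/12051 + 1/715666 = 32522022089/8624490966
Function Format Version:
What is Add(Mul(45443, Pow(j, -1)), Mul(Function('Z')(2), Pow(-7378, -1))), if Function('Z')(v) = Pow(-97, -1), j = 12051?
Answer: Rational(32522022089, 8624490966) ≈ 3.7709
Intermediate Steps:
Function('Z')(v) = Rational(-1, 97)
Add(Mul(45443, Pow(j, -1)), Mul(Function('Z')(2), Pow(-7378, -1))) = Add(Mul(45443, Pow(12051, -1)), Mul(Rational(-1, 97), Pow(-7378, -1))) = Add(Mul(45443, Rational(1, 12051)), Mul(Rational(-1, 97), Rational(-1, 7378))) = Add(Rational(45443, 12051), Rational(1, 715666)) = Rational(32522022089, 8624490966)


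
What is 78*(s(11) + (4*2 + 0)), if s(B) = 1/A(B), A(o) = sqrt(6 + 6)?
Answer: 624 + 13*sqrt(3) ≈ 646.52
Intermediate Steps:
A(o) = 2*sqrt(3) (A(o) = sqrt(12) = 2*sqrt(3))
s(B) = sqrt(3)/6 (s(B) = 1/(2*sqrt(3)) = sqrt(3)/6)
78*(s(11) + (4*2 + 0)) = 78*(sqrt(3)/6 + (4*2 + 0)) = 78*(sqrt(3)/6 + (8 + 0)) = 78*(sqrt(3)/6 + 8) = 78*(8 + sqrt(3)/6) = 624 + 13*sqrt(3)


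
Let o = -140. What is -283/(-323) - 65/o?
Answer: 12123/9044 ≈ 1.3404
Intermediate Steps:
-283/(-323) - 65/o = -283/(-323) - 65/(-140) = -283*(-1/323) - 65*(-1/140) = 283/323 + 13/28 = 12123/9044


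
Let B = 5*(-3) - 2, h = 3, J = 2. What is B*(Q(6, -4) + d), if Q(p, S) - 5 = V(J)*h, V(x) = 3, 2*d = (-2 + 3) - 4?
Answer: -425/2 ≈ -212.50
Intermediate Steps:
d = -3/2 (d = ((-2 + 3) - 4)/2 = (1 - 4)/2 = (½)*(-3) = -3/2 ≈ -1.5000)
Q(p, S) = 14 (Q(p, S) = 5 + 3*3 = 5 + 9 = 14)
B = -17 (B = -15 - 2 = -17)
B*(Q(6, -4) + d) = -17*(14 - 3/2) = -17*25/2 = -425/2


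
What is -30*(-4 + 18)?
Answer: -420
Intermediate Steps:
-30*(-4 + 18) = -30*14 = -420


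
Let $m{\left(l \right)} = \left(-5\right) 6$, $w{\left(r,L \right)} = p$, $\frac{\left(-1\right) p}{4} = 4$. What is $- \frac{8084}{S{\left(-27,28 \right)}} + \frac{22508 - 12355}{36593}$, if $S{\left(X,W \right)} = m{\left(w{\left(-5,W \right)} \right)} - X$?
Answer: $\frac{295848271}{109779} \approx 2694.9$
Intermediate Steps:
$p = -16$ ($p = \left(-4\right) 4 = -16$)
$w{\left(r,L \right)} = -16$
$m{\left(l \right)} = -30$
$S{\left(X,W \right)} = -30 - X$
$- \frac{8084}{S{\left(-27,28 \right)}} + \frac{22508 - 12355}{36593} = - \frac{8084}{-30 - -27} + \frac{22508 - 12355}{36593} = - \frac{8084}{-30 + 27} + 10153 \cdot \frac{1}{36593} = - \frac{8084}{-3} + \frac{10153}{36593} = \left(-8084\right) \left(- \frac{1}{3}\right) + \frac{10153}{36593} = \frac{8084}{3} + \frac{10153}{36593} = \frac{295848271}{109779}$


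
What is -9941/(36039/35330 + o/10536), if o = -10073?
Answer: -1850203412040/11913907 ≈ -1.5530e+5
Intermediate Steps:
-9941/(36039/35330 + o/10536) = -9941/(36039/35330 - 10073/10536) = -9941/11913907/186118440 = -9941*186118440/11913907 = -1850203412040/11913907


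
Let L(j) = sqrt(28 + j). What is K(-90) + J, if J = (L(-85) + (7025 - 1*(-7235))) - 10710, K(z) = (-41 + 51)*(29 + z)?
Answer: 2940 + I*sqrt(57) ≈ 2940.0 + 7.5498*I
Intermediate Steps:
K(z) = 290 + 10*z (K(z) = 10*(29 + z) = 290 + 10*z)
J = 3550 + I*sqrt(57) (J = (sqrt(28 - 85) + (7025 - 1*(-7235))) - 10710 = (sqrt(-57) + (7025 + 7235)) - 10710 = (I*sqrt(57) + 14260) - 10710 = (14260 + I*sqrt(57)) - 10710 = 3550 + I*sqrt(57) ≈ 3550.0 + 7.5498*I)
K(-90) + J = (290 + 10*(-90)) + (3550 + I*sqrt(57)) = (290 - 900) + (3550 + I*sqrt(57)) = -610 + (3550 + I*sqrt(57)) = 2940 + I*sqrt(57)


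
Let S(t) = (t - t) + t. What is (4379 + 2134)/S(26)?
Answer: 501/2 ≈ 250.50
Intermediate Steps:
S(t) = t (S(t) = 0 + t = t)
(4379 + 2134)/S(26) = (4379 + 2134)/26 = 6513*(1/26) = 501/2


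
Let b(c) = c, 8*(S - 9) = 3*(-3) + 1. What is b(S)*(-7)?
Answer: -56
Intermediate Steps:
S = 8 (S = 9 + (3*(-3) + 1)/8 = 9 + (-9 + 1)/8 = 9 + (⅛)*(-8) = 9 - 1 = 8)
b(S)*(-7) = 8*(-7) = -56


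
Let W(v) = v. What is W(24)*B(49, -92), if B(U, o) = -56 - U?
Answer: -2520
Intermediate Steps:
W(24)*B(49, -92) = 24*(-56 - 1*49) = 24*(-56 - 49) = 24*(-105) = -2520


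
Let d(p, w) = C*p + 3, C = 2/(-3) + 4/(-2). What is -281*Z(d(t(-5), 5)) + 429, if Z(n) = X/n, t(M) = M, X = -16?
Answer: 34509/49 ≈ 704.27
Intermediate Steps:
C = -8/3 (C = 2*(-⅓) + 4*(-½) = -⅔ - 2 = -8/3 ≈ -2.6667)
d(p, w) = 3 - 8*p/3 (d(p, w) = -8*p/3 + 3 = 3 - 8*p/3)
Z(n) = -16/n
-281*Z(d(t(-5), 5)) + 429 = -(-4496)/(3 - 8/3*(-5)) + 429 = -(-4496)/(3 + 40/3) + 429 = -(-4496)/49/3 + 429 = -(-4496)*3/49 + 429 = -281*(-48/49) + 429 = 13488/49 + 429 = 34509/49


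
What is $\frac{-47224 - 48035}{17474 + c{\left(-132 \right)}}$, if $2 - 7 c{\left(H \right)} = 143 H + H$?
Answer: $- \frac{666813}{141328} \approx -4.7182$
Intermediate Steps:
$c{\left(H \right)} = \frac{2}{7} - \frac{144 H}{7}$ ($c{\left(H \right)} = \frac{2}{7} - \frac{143 H + H}{7} = \frac{2}{7} - \frac{144 H}{7}$)
$\frac{-47224 - 48035}{17474 + c{\left(-132 \right)}} = \frac{-47224 - 48035}{17474 + \left(\frac{2}{7} - - \frac{19008}{7}\right)} = - \frac{95259}{17474 + \left(\frac{2}{7} + \frac{19008}{7}\right)} = - \frac{95259}{17474 + \frac{19010}{7}} = - \frac{95259}{\frac{141328}{7}} = \left(-95259\right) \frac{7}{141328} = - \frac{666813}{141328}$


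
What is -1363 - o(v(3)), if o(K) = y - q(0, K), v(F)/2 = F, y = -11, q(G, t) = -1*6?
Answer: -1358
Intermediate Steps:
q(G, t) = -6
v(F) = 2*F
o(K) = -5 (o(K) = -11 - 1*(-6) = -11 + 6 = -5)
-1363 - o(v(3)) = -1363 - 1*(-5) = -1363 + 5 = -1358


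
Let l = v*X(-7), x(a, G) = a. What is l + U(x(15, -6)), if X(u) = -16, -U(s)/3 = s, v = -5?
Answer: 35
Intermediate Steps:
U(s) = -3*s
l = 80 (l = -5*(-16) = 80)
l + U(x(15, -6)) = 80 - 3*15 = 80 - 45 = 35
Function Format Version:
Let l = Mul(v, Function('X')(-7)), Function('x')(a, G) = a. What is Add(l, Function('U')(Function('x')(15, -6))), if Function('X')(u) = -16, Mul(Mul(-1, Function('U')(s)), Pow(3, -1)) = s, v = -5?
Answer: 35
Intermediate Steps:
Function('U')(s) = Mul(-3, s)
l = 80 (l = Mul(-5, -16) = 80)
Add(l, Function('U')(Function('x')(15, -6))) = Add(80, Mul(-3, 15)) = Add(80, -45) = 35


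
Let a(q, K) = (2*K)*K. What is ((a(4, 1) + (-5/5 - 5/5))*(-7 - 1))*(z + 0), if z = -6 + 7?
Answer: 0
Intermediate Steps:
a(q, K) = 2*K²
z = 1
((a(4, 1) + (-5/5 - 5/5))*(-7 - 1))*(z + 0) = ((2*1² + (-5/5 - 5/5))*(-7 - 1))*(1 + 0) = ((2*1 + (-5*⅕ - 5*⅕))*(-8))*1 = ((2 + (-1 - 1))*(-8))*1 = ((2 - 2)*(-8))*1 = (0*(-8))*1 = 0*1 = 0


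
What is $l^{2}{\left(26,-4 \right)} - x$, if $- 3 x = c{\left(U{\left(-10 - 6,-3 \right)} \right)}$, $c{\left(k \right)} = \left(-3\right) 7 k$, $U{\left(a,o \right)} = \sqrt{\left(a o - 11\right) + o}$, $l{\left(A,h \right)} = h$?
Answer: $16 - 7 \sqrt{34} \approx -24.817$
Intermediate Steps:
$U{\left(a,o \right)} = \sqrt{-11 + o + a o}$ ($U{\left(a,o \right)} = \sqrt{\left(-11 + a o\right) + o} = \sqrt{-11 + o + a o}$)
$c{\left(k \right)} = - 21 k$
$x = 7 \sqrt{34}$ ($x = - \frac{\left(-21\right) \sqrt{-11 - 3 + \left(-10 - 6\right) \left(-3\right)}}{3} = - \frac{\left(-21\right) \sqrt{-11 - 3 - -48}}{3} = - \frac{\left(-21\right) \sqrt{-11 - 3 + 48}}{3} = - \frac{\left(-21\right) \sqrt{34}}{3} = 7 \sqrt{34} \approx 40.817$)
$l^{2}{\left(26,-4 \right)} - x = \left(-4\right)^{2} - 7 \sqrt{34} = 16 - 7 \sqrt{34}$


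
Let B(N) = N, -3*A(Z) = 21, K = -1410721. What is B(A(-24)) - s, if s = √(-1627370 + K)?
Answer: -7 - I*√3038091 ≈ -7.0 - 1743.0*I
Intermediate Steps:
A(Z) = -7 (A(Z) = -⅓*21 = -7)
s = I*√3038091 (s = √(-1627370 - 1410721) = √(-3038091) = I*√3038091 ≈ 1743.0*I)
B(A(-24)) - s = -7 - I*√3038091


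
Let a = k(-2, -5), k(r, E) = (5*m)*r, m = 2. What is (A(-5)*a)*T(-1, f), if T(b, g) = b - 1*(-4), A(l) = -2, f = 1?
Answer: 120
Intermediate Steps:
k(r, E) = 10*r (k(r, E) = (5*2)*r = 10*r)
a = -20 (a = 10*(-2) = -20)
T(b, g) = 4 + b (T(b, g) = b + 4 = 4 + b)
(A(-5)*a)*T(-1, f) = (-2*(-20))*(4 - 1) = 40*3 = 120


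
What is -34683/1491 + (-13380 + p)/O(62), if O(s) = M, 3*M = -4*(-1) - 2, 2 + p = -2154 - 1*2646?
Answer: -13566242/497 ≈ -27296.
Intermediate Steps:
p = -4802 (p = -2 + (-2154 - 1*2646) = -2 + (-2154 - 2646) = -2 - 4800 = -4802)
M = ⅔ (M = (-4*(-1) - 2)/3 = (4 - 2)/3 = (⅓)*2 = ⅔ ≈ 0.66667)
O(s) = ⅔
-34683/1491 + (-13380 + p)/O(62) = -34683/1491 + (-13380 - 4802)/(⅔) = -34683*1/1491 - 18182*3/2 = -11561/497 - 27273 = -13566242/497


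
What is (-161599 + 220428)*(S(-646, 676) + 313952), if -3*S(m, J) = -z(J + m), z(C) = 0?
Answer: 18469482208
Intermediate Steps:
S(m, J) = 0 (S(m, J) = -(-1)*0/3 = -1/3*0 = 0)
(-161599 + 220428)*(S(-646, 676) + 313952) = (-161599 + 220428)*(0 + 313952) = 58829*313952 = 18469482208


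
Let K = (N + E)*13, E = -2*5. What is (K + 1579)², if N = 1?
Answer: 2137444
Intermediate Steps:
E = -10
K = -117 (K = (1 - 10)*13 = -9*13 = -117)
(K + 1579)² = (-117 + 1579)² = 1462² = 2137444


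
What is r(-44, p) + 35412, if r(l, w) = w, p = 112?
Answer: 35524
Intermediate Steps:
r(-44, p) + 35412 = 112 + 35412 = 35524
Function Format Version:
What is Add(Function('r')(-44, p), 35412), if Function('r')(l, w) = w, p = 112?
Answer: 35524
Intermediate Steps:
Add(Function('r')(-44, p), 35412) = Add(112, 35412) = 35524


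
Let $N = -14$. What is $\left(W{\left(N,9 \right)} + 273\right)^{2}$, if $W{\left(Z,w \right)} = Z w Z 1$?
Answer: $4149369$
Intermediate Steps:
$W{\left(Z,w \right)} = w Z^{2}$ ($W{\left(Z,w \right)} = Z Z w 1 = w Z^{2} \cdot 1 = w Z^{2}$)
$\left(W{\left(N,9 \right)} + 273\right)^{2} = \left(9 \left(-14\right)^{2} + 273\right)^{2} = \left(9 \cdot 196 + 273\right)^{2} = \left(1764 + 273\right)^{2} = 2037^{2} = 4149369$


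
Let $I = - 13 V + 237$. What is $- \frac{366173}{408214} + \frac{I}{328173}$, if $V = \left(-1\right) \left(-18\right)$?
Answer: $- \frac{40055622429}{44654937674} \approx -0.897$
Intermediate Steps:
$V = 18$
$I = 3$ ($I = \left(-13\right) 18 + 237 = -234 + 237 = 3$)
$- \frac{366173}{408214} + \frac{I}{328173} = - \frac{366173}{408214} + \frac{3}{328173} = \left(-366173\right) \frac{1}{408214} + 3 \cdot \frac{1}{328173} = - \frac{366173}{408214} + \frac{1}{109391} = - \frac{40055622429}{44654937674}$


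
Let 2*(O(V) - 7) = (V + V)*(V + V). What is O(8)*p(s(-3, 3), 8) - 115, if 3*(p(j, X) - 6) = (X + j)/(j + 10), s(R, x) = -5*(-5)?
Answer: 5162/7 ≈ 737.43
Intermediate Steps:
s(R, x) = 25
O(V) = 7 + 2*V² (O(V) = 7 + ((V + V)*(V + V))/2 = 7 + ((2*V)*(2*V))/2 = 7 + (4*V²)/2 = 7 + 2*V²)
p(j, X) = 6 + (X + j)/(3*(10 + j)) (p(j, X) = 6 + ((X + j)/(j + 10))/3 = 6 + ((X + j)/(10 + j))/3 = 6 + (X + j)/(3*(10 + j)))
O(8)*p(s(-3, 3), 8) - 115 = (7 + 2*8²)*((180 + 8 + 19*25)/(3*(10 + 25))) - 115 = (7 + 2*64)*((⅓)*(180 + 8 + 475)/35) - 115 = (7 + 128)*((⅓)*(1/35)*663) - 115 = 135*(221/35) - 115 = 5967/7 - 115 = 5162/7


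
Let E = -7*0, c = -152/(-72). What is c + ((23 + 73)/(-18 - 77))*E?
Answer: 19/9 ≈ 2.1111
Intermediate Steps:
c = 19/9 (c = -152*(-1/72) = 19/9 ≈ 2.1111)
E = 0
c + ((23 + 73)/(-18 - 77))*E = 19/9 + ((23 + 73)/(-18 - 77))*0 = 19/9 + (96/(-95))*0 = 19/9 + (96*(-1/95))*0 = 19/9 - 96/95*0 = 19/9 + 0 = 19/9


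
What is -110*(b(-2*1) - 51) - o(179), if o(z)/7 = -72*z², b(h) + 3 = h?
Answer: 16154824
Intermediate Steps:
b(h) = -3 + h
o(z) = -504*z² (o(z) = 7*(-72*z²) = -504*z²)
-110*(b(-2*1) - 51) - o(179) = -110*((-3 - 2*1) - 51) - (-504)*179² = -110*((-3 - 2) - 51) - (-504)*32041 = -110*(-5 - 51) - 1*(-16148664) = -110*(-56) + 16148664 = 6160 + 16148664 = 16154824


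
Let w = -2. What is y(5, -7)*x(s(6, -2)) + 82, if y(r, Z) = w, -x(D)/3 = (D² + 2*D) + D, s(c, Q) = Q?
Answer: 70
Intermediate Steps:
x(D) = -9*D - 3*D² (x(D) = -3*((D² + 2*D) + D) = -3*(D² + 3*D) = -9*D - 3*D²)
y(r, Z) = -2
y(5, -7)*x(s(6, -2)) + 82 = -(-6)*(-2)*(3 - 2) + 82 = -(-6)*(-2) + 82 = -2*6 + 82 = -12 + 82 = 70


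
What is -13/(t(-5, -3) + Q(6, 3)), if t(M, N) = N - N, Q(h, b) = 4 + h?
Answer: -13/10 ≈ -1.3000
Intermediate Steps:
t(M, N) = 0
-13/(t(-5, -3) + Q(6, 3)) = -13/(0 + (4 + 6)) = -13/(0 + 10) = -13/10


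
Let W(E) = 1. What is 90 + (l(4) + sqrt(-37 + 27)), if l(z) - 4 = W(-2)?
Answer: 95 + I*sqrt(10) ≈ 95.0 + 3.1623*I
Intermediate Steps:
l(z) = 5 (l(z) = 4 + 1 = 5)
90 + (l(4) + sqrt(-37 + 27)) = 90 + (5 + sqrt(-37 + 27)) = 90 + (5 + sqrt(-10)) = 90 + (5 + I*sqrt(10)) = 95 + I*sqrt(10)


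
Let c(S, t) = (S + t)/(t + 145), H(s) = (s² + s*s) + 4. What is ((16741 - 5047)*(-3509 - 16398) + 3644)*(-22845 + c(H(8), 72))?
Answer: 1153971629997054/217 ≈ 5.3178e+12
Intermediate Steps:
H(s) = 4 + 2*s² (H(s) = (s² + s²) + 4 = 2*s² + 4 = 4 + 2*s²)
c(S, t) = (S + t)/(145 + t)
((16741 - 5047)*(-3509 - 16398) + 3644)*(-22845 + c(H(8), 72)) = ((16741 - 5047)*(-3509 - 16398) + 3644)*(-22845 + ((4 + 2*8²) + 72)/(145 + 72)) = (11694*(-19907) + 3644)*(-22845 + ((4 + 2*64) + 72)/217) = (-232792458 + 3644)*(-22845 + ((4 + 128) + 72)/217) = -232788814*(-22845 + (132 + 72)/217) = -232788814*(-22845 + (1/217)*204) = -232788814*(-22845 + 204/217) = -232788814*(-4957161/217) = 1153971629997054/217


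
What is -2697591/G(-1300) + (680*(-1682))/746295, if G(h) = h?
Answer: 30949412113/14925900 ≈ 2073.5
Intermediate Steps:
-2697591/G(-1300) + (680*(-1682))/746295 = -2697591/(-1300) + (680*(-1682))/746295 = -2697591*(-1/1300) - 1143760*1/746295 = 207507/100 - 228752/149259 = 30949412113/14925900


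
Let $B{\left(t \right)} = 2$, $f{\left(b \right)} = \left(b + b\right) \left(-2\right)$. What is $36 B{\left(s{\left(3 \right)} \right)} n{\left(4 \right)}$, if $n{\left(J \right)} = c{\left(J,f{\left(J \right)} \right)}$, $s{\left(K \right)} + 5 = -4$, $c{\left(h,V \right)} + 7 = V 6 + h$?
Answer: $-7128$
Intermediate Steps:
$f{\left(b \right)} = - 4 b$ ($f{\left(b \right)} = 2 b \left(-2\right) = - 4 b$)
$c{\left(h,V \right)} = -7 + h + 6 V$ ($c{\left(h,V \right)} = -7 + \left(V 6 + h\right) = -7 + \left(6 V + h\right) = -7 + \left(h + 6 V\right) = -7 + h + 6 V$)
$s{\left(K \right)} = -9$ ($s{\left(K \right)} = -5 - 4 = -9$)
$n{\left(J \right)} = -7 - 23 J$ ($n{\left(J \right)} = -7 + J + 6 \left(- 4 J\right) = -7 + J - 24 J = -7 - 23 J$)
$36 B{\left(s{\left(3 \right)} \right)} n{\left(4 \right)} = 36 \cdot 2 \left(-7 - 92\right) = 72 \left(-7 - 92\right) = 72 \left(-99\right) = -7128$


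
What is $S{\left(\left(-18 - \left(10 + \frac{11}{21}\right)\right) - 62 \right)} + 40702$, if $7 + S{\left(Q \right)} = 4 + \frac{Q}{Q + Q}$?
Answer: $\frac{81399}{2} \approx 40700.0$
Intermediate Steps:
$S{\left(Q \right)} = - \frac{5}{2}$ ($S{\left(Q \right)} = -7 + \left(4 + \frac{Q}{Q + Q}\right) = -7 + \left(4 + \frac{Q}{2 Q}\right) = -7 + \left(4 + Q \frac{1}{2 Q}\right) = -7 + \left(4 + \frac{1}{2}\right) = -7 + \frac{9}{2} = - \frac{5}{2}$)
$S{\left(\left(-18 - \left(10 + \frac{11}{21}\right)\right) - 62 \right)} + 40702 = - \frac{5}{2} + 40702 = \frac{81399}{2}$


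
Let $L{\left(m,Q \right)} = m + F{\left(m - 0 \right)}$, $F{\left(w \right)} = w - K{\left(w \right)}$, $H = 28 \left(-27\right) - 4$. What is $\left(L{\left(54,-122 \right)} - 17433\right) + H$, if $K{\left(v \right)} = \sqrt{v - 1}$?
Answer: $-18085 - \sqrt{53} \approx -18092.0$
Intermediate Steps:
$K{\left(v \right)} = \sqrt{-1 + v}$
$H = -760$ ($H = -756 + \left(-26 + 22\right) = -756 - 4 = -760$)
$F{\left(w \right)} = w - \sqrt{-1 + w}$
$L{\left(m,Q \right)} = - \sqrt{-1 + m} + 2 m$ ($L{\left(m,Q \right)} = m + \left(\left(m - 0\right) - \sqrt{-1 + \left(m - 0\right)}\right) = m + \left(\left(m + 0\right) - \sqrt{-1 + \left(m + 0\right)}\right) = m + \left(m - \sqrt{-1 + m}\right) = - \sqrt{-1 + m} + 2 m$)
$\left(L{\left(54,-122 \right)} - 17433\right) + H = \left(\left(- \sqrt{-1 + 54} + 2 \cdot 54\right) - 17433\right) - 760 = \left(\left(- \sqrt{53} + 108\right) - 17433\right) - 760 = \left(\left(108 - \sqrt{53}\right) - 17433\right) - 760 = \left(-17325 - \sqrt{53}\right) - 760 = -18085 - \sqrt{53}$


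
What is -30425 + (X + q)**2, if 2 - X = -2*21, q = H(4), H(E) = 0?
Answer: -28489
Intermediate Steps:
q = 0
X = 44 (X = 2 - (-2)*21 = 2 - 1*(-42) = 2 + 42 = 44)
-30425 + (X + q)**2 = -30425 + (44 + 0)**2 = -30425 + 44**2 = -30425 + 1936 = -28489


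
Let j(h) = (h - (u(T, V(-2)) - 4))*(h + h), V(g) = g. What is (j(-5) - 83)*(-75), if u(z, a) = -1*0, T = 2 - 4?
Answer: 5475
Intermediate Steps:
T = -2
u(z, a) = 0
j(h) = 2*h*(4 + h) (j(h) = (h - (0 - 4))*(h + h) = (h - 1*(-4))*(2*h) = (h + 4)*(2*h) = (4 + h)*(2*h) = 2*h*(4 + h))
(j(-5) - 83)*(-75) = (2*(-5)*(4 - 5) - 83)*(-75) = (2*(-5)*(-1) - 83)*(-75) = (10 - 83)*(-75) = -73*(-75) = 5475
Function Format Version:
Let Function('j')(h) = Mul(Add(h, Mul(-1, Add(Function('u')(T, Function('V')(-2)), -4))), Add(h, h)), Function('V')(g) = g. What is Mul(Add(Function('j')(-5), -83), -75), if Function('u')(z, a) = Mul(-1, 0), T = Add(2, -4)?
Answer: 5475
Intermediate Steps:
T = -2
Function('u')(z, a) = 0
Function('j')(h) = Mul(2, h, Add(4, h)) (Function('j')(h) = Mul(Add(h, Mul(-1, Add(0, -4))), Add(h, h)) = Mul(Add(h, Mul(-1, -4)), Mul(2, h)) = Mul(Add(h, 4), Mul(2, h)) = Mul(Add(4, h), Mul(2, h)) = Mul(2, h, Add(4, h)))
Mul(Add(Function('j')(-5), -83), -75) = Mul(Add(Mul(2, -5, Add(4, -5)), -83), -75) = Mul(Add(Mul(2, -5, -1), -83), -75) = Mul(Add(10, -83), -75) = Mul(-73, -75) = 5475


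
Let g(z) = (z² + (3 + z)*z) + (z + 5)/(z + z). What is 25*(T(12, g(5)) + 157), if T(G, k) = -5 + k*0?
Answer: 3800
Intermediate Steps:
g(z) = z² + z*(3 + z) + (5 + z)/(2*z) (g(z) = (z² + z*(3 + z)) + (5 + z)/((2*z)) = (z² + z*(3 + z)) + (5 + z)*(1/(2*z)) = (z² + z*(3 + z)) + (5 + z)/(2*z) = z² + z*(3 + z) + (5 + z)/(2*z))
T(G, k) = -5 (T(G, k) = -5 + 0 = -5)
25*(T(12, g(5)) + 157) = 25*(-5 + 157) = 25*152 = 3800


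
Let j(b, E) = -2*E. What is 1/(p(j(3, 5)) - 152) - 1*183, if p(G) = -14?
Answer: -30379/166 ≈ -183.01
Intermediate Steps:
1/(p(j(3, 5)) - 152) - 1*183 = 1/(-14 - 152) - 1*183 = 1/(-166) - 183 = -1/166 - 183 = -30379/166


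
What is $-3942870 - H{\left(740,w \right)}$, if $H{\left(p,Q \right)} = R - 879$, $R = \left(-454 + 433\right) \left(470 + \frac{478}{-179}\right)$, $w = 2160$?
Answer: $- \frac{703859697}{179} \approx -3.9322 \cdot 10^{6}$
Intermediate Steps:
$R = - \frac{1756692}{179}$ ($R = - 21 \left(470 + 478 \left(- \frac{1}{179}\right)\right) = - 21 \left(470 - \frac{478}{179}\right) = \left(-21\right) \frac{83652}{179} = - \frac{1756692}{179} \approx -9813.9$)
$H{\left(p,Q \right)} = - \frac{1914033}{179}$ ($H{\left(p,Q \right)} = - \frac{1756692}{179} - 879 = - \frac{1914033}{179}$)
$-3942870 - H{\left(740,w \right)} = -3942870 - - \frac{1914033}{179} = -3942870 + \frac{1914033}{179} = - \frac{703859697}{179}$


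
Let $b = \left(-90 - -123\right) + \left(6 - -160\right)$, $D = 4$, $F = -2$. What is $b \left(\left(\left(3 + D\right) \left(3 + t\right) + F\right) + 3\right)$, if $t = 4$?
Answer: $9950$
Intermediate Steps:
$b = 199$ ($b = \left(-90 + 123\right) + \left(6 + 160\right) = 33 + 166 = 199$)
$b \left(\left(\left(3 + D\right) \left(3 + t\right) + F\right) + 3\right) = 199 \left(\left(\left(3 + 4\right) \left(3 + 4\right) - 2\right) + 3\right) = 199 \left(\left(7 \cdot 7 - 2\right) + 3\right) = 199 \left(\left(49 - 2\right) + 3\right) = 199 \left(47 + 3\right) = 199 \cdot 50 = 9950$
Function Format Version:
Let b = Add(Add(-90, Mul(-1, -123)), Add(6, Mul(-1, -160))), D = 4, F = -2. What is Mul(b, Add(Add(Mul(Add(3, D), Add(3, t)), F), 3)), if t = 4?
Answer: 9950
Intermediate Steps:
b = 199 (b = Add(Add(-90, 123), Add(6, 160)) = Add(33, 166) = 199)
Mul(b, Add(Add(Mul(Add(3, D), Add(3, t)), F), 3)) = Mul(199, Add(Add(Mul(Add(3, 4), Add(3, 4)), -2), 3)) = Mul(199, Add(Add(Mul(7, 7), -2), 3)) = Mul(199, Add(Add(49, -2), 3)) = Mul(199, Add(47, 3)) = Mul(199, 50) = 9950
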